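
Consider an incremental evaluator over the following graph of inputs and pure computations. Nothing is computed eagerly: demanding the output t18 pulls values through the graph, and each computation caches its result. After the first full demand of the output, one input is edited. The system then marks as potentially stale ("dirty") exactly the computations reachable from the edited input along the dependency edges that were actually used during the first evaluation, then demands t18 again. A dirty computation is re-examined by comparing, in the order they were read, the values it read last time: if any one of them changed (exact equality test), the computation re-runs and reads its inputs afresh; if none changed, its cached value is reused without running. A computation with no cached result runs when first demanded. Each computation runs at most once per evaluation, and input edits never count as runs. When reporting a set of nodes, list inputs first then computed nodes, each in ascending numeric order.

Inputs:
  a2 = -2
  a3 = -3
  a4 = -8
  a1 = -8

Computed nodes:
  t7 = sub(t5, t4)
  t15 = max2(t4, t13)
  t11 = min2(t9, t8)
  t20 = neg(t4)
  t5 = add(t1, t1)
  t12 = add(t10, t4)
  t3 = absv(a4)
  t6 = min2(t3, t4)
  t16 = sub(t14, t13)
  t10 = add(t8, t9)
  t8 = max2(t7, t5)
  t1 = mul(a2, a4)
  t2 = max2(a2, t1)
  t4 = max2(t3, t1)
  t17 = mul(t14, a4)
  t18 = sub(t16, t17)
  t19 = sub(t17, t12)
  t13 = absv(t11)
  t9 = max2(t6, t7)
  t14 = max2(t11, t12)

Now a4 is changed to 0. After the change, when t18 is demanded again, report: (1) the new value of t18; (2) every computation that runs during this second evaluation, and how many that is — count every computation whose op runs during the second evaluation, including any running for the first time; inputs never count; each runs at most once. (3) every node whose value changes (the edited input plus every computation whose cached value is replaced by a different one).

Initial pass — values computed on the first demand:
  t1 = mul(-2, -8) = 16
  t3 = absv(-8) = 8
  t4 = max2(8, 16) = 16
  t5 = add(16, 16) = 32
  t6 = min2(8, 16) = 8
  t7 = sub(32, 16) = 16
  t8 = max2(16, 32) = 32
  t9 = max2(8, 16) = 16
  t10 = add(32, 16) = 48
  t11 = min2(16, 32) = 16
  t12 = add(48, 16) = 64
  t13 = absv(16) = 16
  t14 = max2(16, 64) = 64
  t16 = sub(64, 16) = 48
  t17 = mul(64, -8) = -512
  t18 = sub(48, -512) = 560

Second demand — change propagation:
  t1: re-runs because a4 -8->0; new result 0.
  t3: re-runs because a4 -8->0; new result 0.
  t4: re-runs because t3 8->0; t1 16->0; new result 0.
  t5: re-runs because t1 16->0; t1 16->0; new result 0.
  t6: re-runs because t3 8->0; t4 16->0; new result 0.
  t7: re-runs because t5 32->0; t4 16->0; new result 0.
  t8: re-runs because t7 16->0; t5 32->0; new result 0.
  t9: re-runs because t6 8->0; t7 16->0; new result 0.
  t10: re-runs because t8 32->0; t9 16->0; new result 0.
  t11: re-runs because t9 16->0; t8 32->0; new result 0.
  t12: re-runs because t10 48->0; t4 16->0; new result 0.
  t13: re-runs because t11 16->0; new result 0.
  t14: re-runs because t11 16->0; t12 64->0; new result 0.
  t16: re-runs because t14 64->0; t13 16->0; new result 0.
  t17: re-runs because t14 64->0; a4 -8->0; new result 0.
  t18: re-runs because t16 48->0; t17 -512->0; new result 0.

t18 now evaluates to 0.
Run set: t1, t3, t4, t5, t6, t7, t8, t9, t10, t11, t12, t13, t14, t16, t17, t18 (16 run).
Changed values: a4, t1, t3, t4, t5, t6, t7, t8, t9, t10, t11, t12, t13, t14, t16, t17, t18.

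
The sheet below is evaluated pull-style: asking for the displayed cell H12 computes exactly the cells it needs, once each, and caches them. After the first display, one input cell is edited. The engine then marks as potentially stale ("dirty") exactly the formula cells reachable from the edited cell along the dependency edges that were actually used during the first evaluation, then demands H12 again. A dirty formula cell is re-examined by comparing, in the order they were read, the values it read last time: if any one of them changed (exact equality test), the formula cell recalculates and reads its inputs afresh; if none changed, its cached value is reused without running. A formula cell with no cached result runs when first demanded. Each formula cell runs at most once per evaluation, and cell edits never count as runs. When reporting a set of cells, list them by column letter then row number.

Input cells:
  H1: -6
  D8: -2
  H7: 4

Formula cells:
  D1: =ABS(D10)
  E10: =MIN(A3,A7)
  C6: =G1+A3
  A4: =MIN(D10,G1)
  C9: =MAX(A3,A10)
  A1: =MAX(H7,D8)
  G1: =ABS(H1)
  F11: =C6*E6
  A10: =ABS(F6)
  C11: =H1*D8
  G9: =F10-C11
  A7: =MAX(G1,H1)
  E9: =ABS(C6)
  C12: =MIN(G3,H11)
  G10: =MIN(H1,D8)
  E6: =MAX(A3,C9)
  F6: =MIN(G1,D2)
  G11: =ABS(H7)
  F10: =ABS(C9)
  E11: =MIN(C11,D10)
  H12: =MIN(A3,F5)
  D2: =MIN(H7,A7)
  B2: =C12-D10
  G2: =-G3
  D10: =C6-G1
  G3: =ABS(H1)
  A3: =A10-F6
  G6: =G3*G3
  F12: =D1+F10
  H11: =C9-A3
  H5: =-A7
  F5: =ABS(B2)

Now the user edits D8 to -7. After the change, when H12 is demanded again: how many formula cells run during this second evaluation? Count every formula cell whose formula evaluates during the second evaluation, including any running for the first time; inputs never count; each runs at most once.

0 formula cells run: none.
Note the shortcut — D8 feeds only undemanded nodes, so no recomputation happens.

First demand of the output computes:
  G1 = ABS(-6) = 6
  A7 = MAX(6, -6) = 6
  D2 = MIN(4, 6) = 4
  F6 = MIN(6, 4) = 4
  A10 = ABS(4) = 4
  A3 = 4 - 4 = 0
  C6 = 6 + 0 = 6
  C9 = MAX(0, 4) = 4
  D10 = 6 - 6 = 0
  G3 = ABS(-6) = 6
  H11 = 4 - 0 = 4
  C12 = MIN(6, 4) = 4
  B2 = 4 - 0 = 4
  F5 = ABS(4) = 4
  H12 = MIN(0, 4) = 0

After the edit, cleaning proceeds:
  D8 only reaches undemanded nodes; the second demand re-runs nothing.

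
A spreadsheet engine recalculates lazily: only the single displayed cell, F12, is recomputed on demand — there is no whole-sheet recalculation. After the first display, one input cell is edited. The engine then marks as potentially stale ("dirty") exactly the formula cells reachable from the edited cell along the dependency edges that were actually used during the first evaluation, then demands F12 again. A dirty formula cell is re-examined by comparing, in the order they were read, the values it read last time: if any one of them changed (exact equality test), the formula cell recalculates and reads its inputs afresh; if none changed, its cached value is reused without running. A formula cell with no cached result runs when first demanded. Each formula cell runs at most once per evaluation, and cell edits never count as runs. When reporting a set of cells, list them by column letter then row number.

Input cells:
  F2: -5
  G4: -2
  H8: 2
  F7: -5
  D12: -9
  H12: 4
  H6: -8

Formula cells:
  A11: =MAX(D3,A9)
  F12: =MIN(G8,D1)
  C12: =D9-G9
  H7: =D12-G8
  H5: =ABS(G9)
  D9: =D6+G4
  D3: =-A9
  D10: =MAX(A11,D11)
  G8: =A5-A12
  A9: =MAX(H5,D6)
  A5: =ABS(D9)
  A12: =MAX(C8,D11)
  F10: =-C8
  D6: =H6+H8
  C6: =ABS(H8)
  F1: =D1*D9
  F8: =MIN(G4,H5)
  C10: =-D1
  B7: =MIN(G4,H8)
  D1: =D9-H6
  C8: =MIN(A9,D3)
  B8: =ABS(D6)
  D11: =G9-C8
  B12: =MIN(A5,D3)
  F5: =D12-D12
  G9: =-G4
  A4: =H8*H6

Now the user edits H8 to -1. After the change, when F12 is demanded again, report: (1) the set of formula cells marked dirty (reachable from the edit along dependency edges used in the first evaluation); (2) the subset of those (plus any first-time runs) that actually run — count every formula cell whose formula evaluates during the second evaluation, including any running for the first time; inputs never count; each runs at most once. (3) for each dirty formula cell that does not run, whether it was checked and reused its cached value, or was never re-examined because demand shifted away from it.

First evaluation (everything demanded from the output):
  D6 = -8 + 2 = -6
  D9 = -6 + -2 = -8
  A5 = ABS(-8) = 8
  D1 = -8 - -8 = 0
  G9 = -(-2) = 2
  H5 = ABS(2) = 2
  A9 = MAX(2, -6) = 2
  D3 = -(2) = -2
  C8 = MIN(2, -2) = -2
  D11 = 2 - -2 = 4
  A12 = MAX(-2, 4) = 4
  G8 = 8 - 4 = 4
  F12 = MIN(4, 0) = 0

Propagation after the edit:
  D6: runs — H8 2->-1; result -9.
  A9: runs — D6 -6->-9; result 2 (same value as before).
  D3: checked — values it read are unchanged (A9 unchanged); reused cached -2 without running.
  C8: checked — values it read are unchanged (A9 unchanged, D3 unchanged); reused cached -2 without running.
  D9: runs — D6 -6->-9; result -11.
  A5: runs — D9 -8->-11; result 11.
  D1: runs — D9 -8->-11; result -3.
  D11: checked — values it read are unchanged (G9 unchanged, C8 unchanged); reused cached 4 without running.
  A12: checked — values it read are unchanged (C8 unchanged, D11 unchanged); reused cached 4 without running.
  G8: runs — A5 8->11; result 7.
  F12: runs — G8 4->7; D1 0->-3; result -3.

Key observation: the cutoff stops propagation at D3 — its inputs' values are unchanged, so it reuses its cache.

Marked dirty: A5, A9, A12, C8, D1, D3, D6, D9, D11, F12, G8.
Formula cells that run: A5, A9, D1, D6, D9, F12, G8 — 7 in total.
Checked but reused from cache: A12, C8, D3, D11.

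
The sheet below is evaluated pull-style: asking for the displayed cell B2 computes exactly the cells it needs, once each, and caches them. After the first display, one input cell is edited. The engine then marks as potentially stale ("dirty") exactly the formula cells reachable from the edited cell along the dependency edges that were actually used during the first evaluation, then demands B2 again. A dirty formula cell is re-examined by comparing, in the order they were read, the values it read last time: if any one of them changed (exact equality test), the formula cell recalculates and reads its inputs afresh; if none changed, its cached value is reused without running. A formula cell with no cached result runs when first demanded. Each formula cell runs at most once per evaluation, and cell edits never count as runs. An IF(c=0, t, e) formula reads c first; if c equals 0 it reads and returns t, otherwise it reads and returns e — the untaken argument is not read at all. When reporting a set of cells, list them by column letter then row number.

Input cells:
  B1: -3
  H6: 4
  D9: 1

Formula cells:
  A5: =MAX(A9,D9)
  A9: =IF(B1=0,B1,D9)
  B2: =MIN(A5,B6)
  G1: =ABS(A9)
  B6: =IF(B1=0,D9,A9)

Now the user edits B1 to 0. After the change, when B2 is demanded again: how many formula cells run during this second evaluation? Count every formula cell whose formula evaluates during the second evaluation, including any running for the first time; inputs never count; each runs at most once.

First demand of the output computes:
  A9 = IF(B1=0: B1=-3 -> else branch D9) = 1
  A5 = MAX(1, 1) = 1
  B6 = IF(B1=0: B1=-3 -> else branch A9) = 1
  B2 = MIN(1, 1) = 1

After the edit, cleaning proceeds:
  A9: a read changed (B1 -3->0) — executes, giving 0.
  A5: a read changed (A9 1->0) — executes, giving 1 — identical to its old value.
  B6: a read changed (B1 -3->0; A9 1->0) — executes, giving 1 — identical to its old value.
  B2: dirty, but its reads are unchanged (A5 unchanged, B6 unchanged); cached 1 stands.

Note where the cutoff bites: B2 is checked, finds nothing changed, and keeps its cache.

3 formula cells run: A5, A9, B6.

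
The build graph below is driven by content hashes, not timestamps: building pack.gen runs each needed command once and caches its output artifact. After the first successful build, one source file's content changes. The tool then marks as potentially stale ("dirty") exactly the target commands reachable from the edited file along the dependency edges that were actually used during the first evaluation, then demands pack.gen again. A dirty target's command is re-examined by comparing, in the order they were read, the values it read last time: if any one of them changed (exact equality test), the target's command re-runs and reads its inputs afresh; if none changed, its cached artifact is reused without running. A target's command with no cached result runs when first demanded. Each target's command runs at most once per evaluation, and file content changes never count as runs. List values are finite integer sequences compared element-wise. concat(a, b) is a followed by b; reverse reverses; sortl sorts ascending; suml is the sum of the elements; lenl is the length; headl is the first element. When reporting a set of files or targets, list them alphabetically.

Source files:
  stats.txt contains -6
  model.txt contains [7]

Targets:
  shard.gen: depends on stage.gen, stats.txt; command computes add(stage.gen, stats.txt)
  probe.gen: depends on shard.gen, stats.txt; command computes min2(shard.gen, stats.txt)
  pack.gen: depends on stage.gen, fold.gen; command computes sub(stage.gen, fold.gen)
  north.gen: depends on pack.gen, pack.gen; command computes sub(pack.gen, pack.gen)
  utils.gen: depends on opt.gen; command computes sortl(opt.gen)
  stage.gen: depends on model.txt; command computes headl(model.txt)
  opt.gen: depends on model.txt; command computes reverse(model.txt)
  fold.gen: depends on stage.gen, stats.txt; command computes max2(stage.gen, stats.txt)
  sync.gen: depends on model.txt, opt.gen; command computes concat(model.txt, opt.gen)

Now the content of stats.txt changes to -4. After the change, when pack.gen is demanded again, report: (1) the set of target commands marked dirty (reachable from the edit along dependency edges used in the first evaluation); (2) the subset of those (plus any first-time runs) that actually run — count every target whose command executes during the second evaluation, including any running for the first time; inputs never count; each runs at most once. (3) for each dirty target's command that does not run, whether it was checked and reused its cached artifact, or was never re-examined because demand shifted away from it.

Initial pass — values computed on the first demand:
  stage.gen = headl([7]) = 7
  fold.gen = max2(7, -6) = 7
  pack.gen = sub(7, 7) = 0

Second demand — change propagation:
  fold.gen: re-runs because stats.txt -6->-4; new result 7 (unchanged).
  pack.gen: re-examined; everything it read last time is the same (stage.gen unchanged, fold.gen unchanged) — cache 0 kept, no run.

The important point: fold.gen recomputes to an identical value, and the output ends up unchanged.

Dirty set: fold.gen, pack.gen.
Run set: fold.gen (1 run).
Re-examined without running (cache reused): pack.gen.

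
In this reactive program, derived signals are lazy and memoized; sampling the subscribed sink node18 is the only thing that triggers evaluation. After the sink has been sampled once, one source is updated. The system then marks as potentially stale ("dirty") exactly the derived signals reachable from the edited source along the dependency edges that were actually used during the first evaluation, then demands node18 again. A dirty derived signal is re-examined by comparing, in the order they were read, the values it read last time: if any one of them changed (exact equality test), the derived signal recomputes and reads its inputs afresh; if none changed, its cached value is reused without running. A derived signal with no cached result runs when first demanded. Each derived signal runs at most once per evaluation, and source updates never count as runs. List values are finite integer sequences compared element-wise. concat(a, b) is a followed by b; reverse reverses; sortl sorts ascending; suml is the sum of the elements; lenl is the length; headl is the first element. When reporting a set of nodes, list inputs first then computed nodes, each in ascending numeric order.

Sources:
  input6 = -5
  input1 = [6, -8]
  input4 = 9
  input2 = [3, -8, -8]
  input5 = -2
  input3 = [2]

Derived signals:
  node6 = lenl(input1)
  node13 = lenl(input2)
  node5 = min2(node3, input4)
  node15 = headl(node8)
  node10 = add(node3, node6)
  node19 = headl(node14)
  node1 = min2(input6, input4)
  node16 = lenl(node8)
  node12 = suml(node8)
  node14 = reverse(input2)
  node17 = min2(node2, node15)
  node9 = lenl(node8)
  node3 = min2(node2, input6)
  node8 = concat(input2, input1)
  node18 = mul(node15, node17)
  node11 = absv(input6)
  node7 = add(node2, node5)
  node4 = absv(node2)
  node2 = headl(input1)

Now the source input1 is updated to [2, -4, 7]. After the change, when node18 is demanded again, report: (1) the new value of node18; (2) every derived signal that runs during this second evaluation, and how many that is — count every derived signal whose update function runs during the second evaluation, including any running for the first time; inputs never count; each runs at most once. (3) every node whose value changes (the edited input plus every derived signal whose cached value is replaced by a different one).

Demanding node18 again yields 6.
5 derived signals run: node2, node8, node15, node17, node18.
The nodes whose values change: input1, node2, node8, node17, node18.

First demand of the output computes:
  node2 = headl([6, -8]) = 6
  node8 = concat([3, -8, -8], [6, -8]) = [3, -8, -8, 6, -8]
  node15 = headl([3, -8, -8, 6, -8]) = 3
  node17 = min2(6, 3) = 3
  node18 = mul(3, 3) = 9

After the edit, cleaning proceeds:
  node2: a read changed (input1 [6, -8]->[2, -4, 7]) — executes, giving 2.
  node8: a read changed (input1 [6, -8]->[2, -4, 7]) — executes, giving [3, -8, -8, 2, -4, 7].
  node15: a read changed (node8 [3, -8, -8, 6, -8]->[3, -8, -8, 2, -4, 7]) — executes, giving 3 — identical to its old value.
  node17: a read changed (node2 6->2) — executes, giving 2.
  node18: a read changed (node17 3->2) — executes, giving 6.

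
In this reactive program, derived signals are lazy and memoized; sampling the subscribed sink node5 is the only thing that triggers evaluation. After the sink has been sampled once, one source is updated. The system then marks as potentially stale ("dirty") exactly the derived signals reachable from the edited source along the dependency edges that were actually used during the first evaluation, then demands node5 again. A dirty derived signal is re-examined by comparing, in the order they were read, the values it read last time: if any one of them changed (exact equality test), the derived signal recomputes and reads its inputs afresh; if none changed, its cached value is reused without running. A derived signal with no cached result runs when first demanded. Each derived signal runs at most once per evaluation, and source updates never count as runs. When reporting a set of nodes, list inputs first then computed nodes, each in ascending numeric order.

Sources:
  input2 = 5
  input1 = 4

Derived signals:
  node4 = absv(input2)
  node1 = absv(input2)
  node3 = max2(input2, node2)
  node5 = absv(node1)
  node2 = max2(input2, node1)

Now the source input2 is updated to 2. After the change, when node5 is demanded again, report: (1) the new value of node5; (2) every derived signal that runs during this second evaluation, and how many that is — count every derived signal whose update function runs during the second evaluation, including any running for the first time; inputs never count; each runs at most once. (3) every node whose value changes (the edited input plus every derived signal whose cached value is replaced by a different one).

First demand of the output computes:
  node1 = absv(5) = 5
  node5 = absv(5) = 5

After the edit, cleaning proceeds:
  node1: a read changed (input2 5->2) — executes, giving 2.
  node5: a read changed (node1 5->2) — executes, giving 2.

Demanding node5 again yields 2.
2 derived signals run: node1, node5.
The nodes whose values change: input2, node1, node5.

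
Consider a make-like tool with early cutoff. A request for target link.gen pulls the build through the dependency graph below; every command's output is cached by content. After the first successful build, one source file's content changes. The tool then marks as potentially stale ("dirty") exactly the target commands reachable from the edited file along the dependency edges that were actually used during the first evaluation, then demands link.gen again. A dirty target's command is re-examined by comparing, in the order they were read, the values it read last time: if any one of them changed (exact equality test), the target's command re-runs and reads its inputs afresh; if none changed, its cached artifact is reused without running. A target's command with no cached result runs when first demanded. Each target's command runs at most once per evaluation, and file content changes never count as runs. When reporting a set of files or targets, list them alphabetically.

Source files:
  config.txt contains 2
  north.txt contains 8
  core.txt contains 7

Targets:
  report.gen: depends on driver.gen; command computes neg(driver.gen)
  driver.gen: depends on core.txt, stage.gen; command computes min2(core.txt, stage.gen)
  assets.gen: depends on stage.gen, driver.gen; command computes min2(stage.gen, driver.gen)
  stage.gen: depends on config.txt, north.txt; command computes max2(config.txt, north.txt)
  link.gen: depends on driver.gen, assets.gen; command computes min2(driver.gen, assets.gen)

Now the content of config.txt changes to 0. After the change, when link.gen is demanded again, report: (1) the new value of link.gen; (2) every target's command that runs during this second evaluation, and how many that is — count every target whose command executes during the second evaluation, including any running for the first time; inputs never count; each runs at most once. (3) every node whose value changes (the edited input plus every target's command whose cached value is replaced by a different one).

First demand of the output computes:
  stage.gen = max2(2, 8) = 8
  driver.gen = min2(7, 8) = 7
  assets.gen = min2(8, 7) = 7
  link.gen = min2(7, 7) = 7

After the edit, cleaning proceeds:
  stage.gen: a read changed (config.txt 2->0) — executes, giving 8 — identical to its old value.
  driver.gen: dirty, but its reads are unchanged (core.txt unchanged, stage.gen unchanged); cached 7 stands.
  assets.gen: dirty, but its reads are unchanged (stage.gen unchanged, driver.gen unchanged); cached 7 stands.
  link.gen: dirty, but its reads are unchanged (driver.gen unchanged, assets.gen unchanged); cached 7 stands.

Note the absorption at stage.gen: it re-runs yet its value is the same, leaving the output's value untouched.

Demanding link.gen again yields 7.
1 target commands run: stage.gen.
The nodes whose values change: config.txt.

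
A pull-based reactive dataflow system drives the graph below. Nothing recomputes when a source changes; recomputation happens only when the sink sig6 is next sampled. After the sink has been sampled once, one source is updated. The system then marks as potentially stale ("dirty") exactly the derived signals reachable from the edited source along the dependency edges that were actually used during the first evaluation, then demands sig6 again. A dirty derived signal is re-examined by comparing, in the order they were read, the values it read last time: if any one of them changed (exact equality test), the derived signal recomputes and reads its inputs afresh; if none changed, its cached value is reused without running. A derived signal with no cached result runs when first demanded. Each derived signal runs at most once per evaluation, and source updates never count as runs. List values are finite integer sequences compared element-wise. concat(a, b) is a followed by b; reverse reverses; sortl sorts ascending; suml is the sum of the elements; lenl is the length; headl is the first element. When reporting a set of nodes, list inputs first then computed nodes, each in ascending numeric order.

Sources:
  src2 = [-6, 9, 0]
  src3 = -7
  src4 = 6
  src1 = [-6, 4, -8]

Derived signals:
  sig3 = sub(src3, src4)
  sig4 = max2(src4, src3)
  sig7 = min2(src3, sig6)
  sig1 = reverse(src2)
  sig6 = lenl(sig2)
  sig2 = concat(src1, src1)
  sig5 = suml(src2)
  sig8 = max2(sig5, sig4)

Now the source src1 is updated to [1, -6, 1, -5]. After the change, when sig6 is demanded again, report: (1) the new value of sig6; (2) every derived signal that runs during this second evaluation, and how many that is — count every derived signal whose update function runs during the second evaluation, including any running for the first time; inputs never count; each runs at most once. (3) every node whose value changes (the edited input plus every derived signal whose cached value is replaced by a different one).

First evaluation (everything demanded from the output):
  sig2 = concat([-6, 4, -8], [-6, 4, -8]) = [-6, 4, -8, -6, 4, -8]
  sig6 = lenl([-6, 4, -8, -6, 4, -8]) = 6

Propagation after the edit:
  sig2: runs — src1 [-6, 4, -8]->[1, -6, 1, -5]; src1 [-6, 4, -8]->[1, -6, 1, -5]; result [1, -6, 1, -5, 1, -6, 1, -5].
  sig6: runs — sig2 [-6, 4, -8, -6, 4, -8]->[1, -6, 1, -5, 1, -6, 1, -5]; result 8.

New value of sig6: 8.
Derived signals that run: sig2, sig6 — 2 in total.
Values that change: src1, sig2, sig6.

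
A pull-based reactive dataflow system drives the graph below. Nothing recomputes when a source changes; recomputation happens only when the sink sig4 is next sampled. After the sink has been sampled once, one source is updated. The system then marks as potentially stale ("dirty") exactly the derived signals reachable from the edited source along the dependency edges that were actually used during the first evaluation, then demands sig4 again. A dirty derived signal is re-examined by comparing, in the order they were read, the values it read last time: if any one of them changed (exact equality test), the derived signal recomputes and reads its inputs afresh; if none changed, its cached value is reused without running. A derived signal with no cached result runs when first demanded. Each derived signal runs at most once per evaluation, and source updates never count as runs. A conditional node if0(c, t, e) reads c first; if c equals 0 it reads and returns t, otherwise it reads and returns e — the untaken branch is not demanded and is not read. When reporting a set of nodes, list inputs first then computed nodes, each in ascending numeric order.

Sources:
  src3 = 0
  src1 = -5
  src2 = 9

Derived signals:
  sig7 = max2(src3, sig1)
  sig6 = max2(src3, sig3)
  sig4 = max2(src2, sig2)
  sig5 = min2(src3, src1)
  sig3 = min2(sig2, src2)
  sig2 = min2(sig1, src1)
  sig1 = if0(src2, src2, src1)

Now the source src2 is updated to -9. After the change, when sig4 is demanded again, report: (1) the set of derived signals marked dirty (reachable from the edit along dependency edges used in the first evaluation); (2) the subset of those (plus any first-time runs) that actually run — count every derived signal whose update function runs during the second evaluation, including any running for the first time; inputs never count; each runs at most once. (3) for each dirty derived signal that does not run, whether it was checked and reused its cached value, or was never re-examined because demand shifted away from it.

Marked dirty: sig1, sig2, sig4.
Derived signals that run: sig1, sig4 — 2 in total.
Checked but reused from cache: sig2.
Key observation: the cutoff stops propagation at sig2 — its inputs' values are unchanged, so it reuses its cache.

First evaluation (everything demanded from the output):
  sig1 = if0(src2=9 -> else branch src1) = -5
  sig2 = min2(-5, -5) = -5
  sig4 = max2(9, -5) = 9

Propagation after the edit:
  sig1: runs — src2 9->-9; result -5 (same value as before).
  sig2: checked — values it read are unchanged (sig1 unchanged, src1 unchanged); reused cached -5 without running.
  sig4: runs — src2 9->-9; result -5.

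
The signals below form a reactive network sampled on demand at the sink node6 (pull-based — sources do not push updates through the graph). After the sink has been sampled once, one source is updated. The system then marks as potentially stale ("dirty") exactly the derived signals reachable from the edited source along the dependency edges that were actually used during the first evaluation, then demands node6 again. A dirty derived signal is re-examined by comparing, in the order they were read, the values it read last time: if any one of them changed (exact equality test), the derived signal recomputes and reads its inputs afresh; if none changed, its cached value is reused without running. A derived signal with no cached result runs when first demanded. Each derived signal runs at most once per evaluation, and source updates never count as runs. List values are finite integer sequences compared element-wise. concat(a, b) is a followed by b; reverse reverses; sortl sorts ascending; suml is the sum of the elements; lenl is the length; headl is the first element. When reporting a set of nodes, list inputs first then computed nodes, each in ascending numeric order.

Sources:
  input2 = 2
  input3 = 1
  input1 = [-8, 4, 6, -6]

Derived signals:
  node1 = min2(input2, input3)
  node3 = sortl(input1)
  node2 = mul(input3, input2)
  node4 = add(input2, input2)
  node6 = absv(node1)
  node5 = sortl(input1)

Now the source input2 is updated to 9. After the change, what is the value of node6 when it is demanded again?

Initial pass — values computed on the first demand:
  node1 = min2(2, 1) = 1
  node6 = absv(1) = 1

Second demand — change propagation:
  node1: re-runs because input2 2->9; new result 1 (unchanged).
  node6: re-examined; everything it read last time is the same (node1 unchanged) — cache 1 kept, no run.

The important point: node1 recomputes to an identical value, and the output ends up unchanged.

node6 now evaluates to 1.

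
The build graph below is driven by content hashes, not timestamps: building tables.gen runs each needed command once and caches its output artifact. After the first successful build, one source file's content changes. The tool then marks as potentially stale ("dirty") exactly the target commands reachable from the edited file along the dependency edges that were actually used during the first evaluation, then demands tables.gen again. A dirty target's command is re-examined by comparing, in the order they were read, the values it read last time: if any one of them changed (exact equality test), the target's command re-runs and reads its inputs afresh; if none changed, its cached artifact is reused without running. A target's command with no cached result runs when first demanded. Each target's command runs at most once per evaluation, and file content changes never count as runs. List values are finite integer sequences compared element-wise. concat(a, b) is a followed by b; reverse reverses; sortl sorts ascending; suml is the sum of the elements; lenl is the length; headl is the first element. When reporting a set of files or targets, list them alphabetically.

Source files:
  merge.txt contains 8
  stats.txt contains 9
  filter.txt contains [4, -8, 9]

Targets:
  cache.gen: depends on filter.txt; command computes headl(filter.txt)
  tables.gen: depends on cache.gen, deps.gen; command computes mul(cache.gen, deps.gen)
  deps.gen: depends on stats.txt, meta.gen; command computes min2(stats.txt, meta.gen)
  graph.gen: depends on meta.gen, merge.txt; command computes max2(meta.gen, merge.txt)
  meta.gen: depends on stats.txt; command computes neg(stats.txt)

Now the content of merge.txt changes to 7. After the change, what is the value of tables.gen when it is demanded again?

tables.gen now evaluates to -36.
The important point: nothing the output needs ever reads merge.txt, so the edit is invisible to it.

Initial pass — values computed on the first demand:
  cache.gen = headl([4, -8, 9]) = 4
  meta.gen = neg(9) = -9
  deps.gen = min2(9, -9) = -9
  tables.gen = mul(4, -9) = -36

Second demand — change propagation:
  no demanded computation ever read merge.txt, so the edit dirties nothing and nothing runs.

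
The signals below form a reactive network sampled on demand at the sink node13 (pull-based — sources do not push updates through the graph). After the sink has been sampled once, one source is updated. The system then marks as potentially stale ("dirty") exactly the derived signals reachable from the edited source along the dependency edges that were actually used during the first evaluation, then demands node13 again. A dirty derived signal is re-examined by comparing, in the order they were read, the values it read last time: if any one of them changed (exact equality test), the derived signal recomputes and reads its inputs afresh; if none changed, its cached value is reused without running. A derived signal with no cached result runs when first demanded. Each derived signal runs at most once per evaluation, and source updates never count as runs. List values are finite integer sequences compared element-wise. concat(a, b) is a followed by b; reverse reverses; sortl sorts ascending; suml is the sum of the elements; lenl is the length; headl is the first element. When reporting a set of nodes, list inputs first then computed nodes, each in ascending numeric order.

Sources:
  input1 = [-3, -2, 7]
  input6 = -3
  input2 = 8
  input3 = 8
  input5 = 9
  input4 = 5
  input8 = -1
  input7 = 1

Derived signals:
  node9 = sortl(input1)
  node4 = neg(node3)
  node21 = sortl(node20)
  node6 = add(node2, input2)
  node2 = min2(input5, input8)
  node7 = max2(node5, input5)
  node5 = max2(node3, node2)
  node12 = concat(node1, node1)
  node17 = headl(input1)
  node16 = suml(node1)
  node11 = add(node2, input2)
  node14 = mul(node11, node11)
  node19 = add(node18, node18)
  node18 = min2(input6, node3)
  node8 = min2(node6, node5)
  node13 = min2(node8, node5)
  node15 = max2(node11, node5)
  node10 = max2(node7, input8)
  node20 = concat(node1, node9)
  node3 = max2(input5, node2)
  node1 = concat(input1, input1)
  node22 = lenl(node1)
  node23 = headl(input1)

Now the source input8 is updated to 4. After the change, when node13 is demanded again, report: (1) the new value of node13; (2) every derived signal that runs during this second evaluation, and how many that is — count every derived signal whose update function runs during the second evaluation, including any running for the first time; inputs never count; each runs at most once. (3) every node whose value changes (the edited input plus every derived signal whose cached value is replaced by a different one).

Initial pass — values computed on the first demand:
  node2 = min2(9, -1) = -1
  node3 = max2(9, -1) = 9
  node5 = max2(9, -1) = 9
  node6 = add(-1, 8) = 7
  node8 = min2(7, 9) = 7
  node13 = min2(7, 9) = 7

Second demand — change propagation:
  node2: re-runs because input8 -1->4; new result 4.
  node3: re-runs because node2 -1->4; new result 9 (unchanged).
  node5: re-runs because node2 -1->4; new result 9 (unchanged).
  node6: re-runs because node2 -1->4; new result 12.
  node8: re-runs because node6 7->12; new result 9.
  node13: re-runs because node8 7->9; new result 9.

node13 now evaluates to 9.
Run set: node2, node3, node5, node6, node8, node13 (6 run).
Changed values: input8, node2, node6, node8, node13.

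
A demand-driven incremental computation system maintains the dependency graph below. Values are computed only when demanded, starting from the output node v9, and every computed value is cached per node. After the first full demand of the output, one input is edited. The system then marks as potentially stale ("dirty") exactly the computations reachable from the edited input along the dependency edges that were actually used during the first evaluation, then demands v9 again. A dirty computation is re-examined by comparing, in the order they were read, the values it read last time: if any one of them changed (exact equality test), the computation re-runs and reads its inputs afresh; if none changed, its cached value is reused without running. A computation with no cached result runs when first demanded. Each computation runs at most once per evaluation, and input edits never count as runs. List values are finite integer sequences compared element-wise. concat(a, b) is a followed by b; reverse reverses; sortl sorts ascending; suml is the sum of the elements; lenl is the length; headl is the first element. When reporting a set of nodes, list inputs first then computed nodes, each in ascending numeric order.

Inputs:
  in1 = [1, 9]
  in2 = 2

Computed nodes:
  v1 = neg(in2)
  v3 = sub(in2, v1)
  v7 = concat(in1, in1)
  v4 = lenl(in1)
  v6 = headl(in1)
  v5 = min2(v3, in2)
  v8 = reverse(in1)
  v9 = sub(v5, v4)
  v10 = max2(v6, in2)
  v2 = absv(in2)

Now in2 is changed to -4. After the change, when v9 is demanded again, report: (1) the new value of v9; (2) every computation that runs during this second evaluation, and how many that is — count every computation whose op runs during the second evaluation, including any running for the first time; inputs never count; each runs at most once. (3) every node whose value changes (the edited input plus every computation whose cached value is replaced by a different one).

First evaluation (everything demanded from the output):
  v1 = neg(2) = -2
  v3 = sub(2, -2) = 4
  v4 = lenl([1, 9]) = 2
  v5 = min2(4, 2) = 2
  v9 = sub(2, 2) = 0

Propagation after the edit:
  v1: runs — in2 2->-4; result 4.
  v3: runs — in2 2->-4; v1 -2->4; result -8.
  v5: runs — v3 4->-8; in2 2->-4; result -8.
  v9: runs — v5 2->-8; result -10.

New value of v9: -10.
Computations that run: v1, v3, v5, v9 — 4 in total.
Values that change: in2, v1, v3, v5, v9.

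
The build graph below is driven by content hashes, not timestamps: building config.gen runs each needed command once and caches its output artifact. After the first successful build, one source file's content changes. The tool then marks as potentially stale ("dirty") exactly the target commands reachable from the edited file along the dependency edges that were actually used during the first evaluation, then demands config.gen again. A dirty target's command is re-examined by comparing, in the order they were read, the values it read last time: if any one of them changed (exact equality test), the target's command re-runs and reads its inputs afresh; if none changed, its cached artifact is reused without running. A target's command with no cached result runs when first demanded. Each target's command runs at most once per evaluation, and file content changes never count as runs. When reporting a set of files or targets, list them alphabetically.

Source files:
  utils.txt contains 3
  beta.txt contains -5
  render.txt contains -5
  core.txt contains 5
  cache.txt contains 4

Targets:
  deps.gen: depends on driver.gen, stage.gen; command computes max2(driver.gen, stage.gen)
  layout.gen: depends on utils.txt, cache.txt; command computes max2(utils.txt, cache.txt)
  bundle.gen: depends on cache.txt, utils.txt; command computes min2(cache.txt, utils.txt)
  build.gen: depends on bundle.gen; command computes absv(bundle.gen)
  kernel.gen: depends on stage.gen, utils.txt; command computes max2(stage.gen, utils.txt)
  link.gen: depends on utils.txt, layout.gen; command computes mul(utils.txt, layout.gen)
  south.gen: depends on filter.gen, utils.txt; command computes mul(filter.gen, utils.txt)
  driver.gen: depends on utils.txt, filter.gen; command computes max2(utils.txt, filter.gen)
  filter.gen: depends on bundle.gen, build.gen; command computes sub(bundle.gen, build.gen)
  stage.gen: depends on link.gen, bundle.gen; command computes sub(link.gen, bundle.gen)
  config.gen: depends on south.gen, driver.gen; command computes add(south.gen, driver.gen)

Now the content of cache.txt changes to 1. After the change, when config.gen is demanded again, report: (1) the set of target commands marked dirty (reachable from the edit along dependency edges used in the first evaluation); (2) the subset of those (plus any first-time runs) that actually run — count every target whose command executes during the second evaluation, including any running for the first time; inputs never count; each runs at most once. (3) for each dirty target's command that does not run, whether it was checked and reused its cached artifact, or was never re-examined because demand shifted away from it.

Initial pass — values computed on the first demand:
  bundle.gen = min2(4, 3) = 3
  build.gen = absv(3) = 3
  filter.gen = sub(3, 3) = 0
  driver.gen = max2(3, 0) = 3
  south.gen = mul(0, 3) = 0
  config.gen = add(0, 3) = 3

Second demand — change propagation:
  bundle.gen: re-runs because cache.txt 4->1; new result 1.
  build.gen: re-runs because bundle.gen 3->1; new result 1.
  filter.gen: re-runs because bundle.gen 3->1; build.gen 3->1; new result 0 (unchanged).
  driver.gen: re-examined; everything it read last time is the same (utils.txt unchanged, filter.gen unchanged) — cache 3 kept, no run.
  south.gen: re-examined; everything it read last time is the same (filter.gen unchanged, utils.txt unchanged) — cache 0 kept, no run.
  config.gen: re-examined; everything it read last time is the same (south.gen unchanged, driver.gen unchanged) — cache 3 kept, no run.

The important point: filter.gen recomputes to an identical value, and the output ends up unchanged.

Dirty set: build.gen, bundle.gen, config.gen, driver.gen, filter.gen, south.gen.
Run set: build.gen, bundle.gen, filter.gen (3 run).
Re-examined without running (cache reused): config.gen, driver.gen, south.gen.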